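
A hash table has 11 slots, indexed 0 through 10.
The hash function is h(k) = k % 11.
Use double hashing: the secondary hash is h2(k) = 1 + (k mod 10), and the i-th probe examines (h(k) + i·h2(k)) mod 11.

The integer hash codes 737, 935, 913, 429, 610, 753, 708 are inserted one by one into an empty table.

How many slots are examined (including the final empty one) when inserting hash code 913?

737: h=0 -> slot 0
935: h=0, h2=6, probe 0,6 -> slot 6
913: h=0, h2=4, probe 0,4 -> slot 4
429: h=0, h2=10, probe 0,10 -> slot 10
610: h=5 -> slot 5
753: h=5, h2=4, probe 5,9 -> slot 9
708: h=4, h2=9, probe 4,2 -> slot 2
Table: [737, ., 708, ., 913, 610, 935, ., ., 753, 429]

2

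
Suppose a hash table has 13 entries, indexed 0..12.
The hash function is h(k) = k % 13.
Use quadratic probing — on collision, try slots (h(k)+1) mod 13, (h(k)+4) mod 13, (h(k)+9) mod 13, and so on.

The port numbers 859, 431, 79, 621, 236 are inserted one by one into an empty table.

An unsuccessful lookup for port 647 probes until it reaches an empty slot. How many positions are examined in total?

Insert 859: h=1, slot 1 empty → index 1.
Insert 431: h=2, slot 2 empty → index 2.
Insert 79: h=1, slots 1,2 occupied → index 5.
Insert 621: h=10, slot 10 empty → index 10.
Insert 236: h=2, slot 2 occupied → index 3.
Table: [., 859, 431, 236, ., 79, ., ., ., ., 621, ., .]
Lookup 647: h=10, probe 10,11 → slot 11 empty, not found.

2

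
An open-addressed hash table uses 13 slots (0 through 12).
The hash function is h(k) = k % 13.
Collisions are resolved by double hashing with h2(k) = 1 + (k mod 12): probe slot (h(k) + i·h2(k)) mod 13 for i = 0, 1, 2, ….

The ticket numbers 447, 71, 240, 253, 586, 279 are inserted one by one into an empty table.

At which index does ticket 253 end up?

8

Insert 447: h=5, slot 5 empty => index 5.
Insert 71: h=6, slot 6 empty => index 6.
Insert 240: h=6, h2=1, slot 6 occupied => index 7.
Insert 253: h=6, h2=2, slot 6 occupied => index 8.
Insert 586: h=1, slot 1 empty => index 1.
Insert 279: h=6, h2=4, slot 6 occupied => index 10.
Table: [., 586, ., ., ., 447, 71, 240, 253, ., 279, ., .]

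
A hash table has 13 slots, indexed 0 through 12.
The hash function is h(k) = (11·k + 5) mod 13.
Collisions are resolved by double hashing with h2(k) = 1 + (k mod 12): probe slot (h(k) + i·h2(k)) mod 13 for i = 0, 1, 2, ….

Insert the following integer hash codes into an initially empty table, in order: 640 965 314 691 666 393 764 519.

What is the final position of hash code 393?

3

640 hashes to 12; slot 12 is free -> place at 12.
965 hashes to 12, h2=6; 12 taken -> place at 5.
314 hashes to 1; slot 1 is free -> place at 1.
691 hashes to 1, h2=8; 1 taken -> place at 9.
666 hashes to 12, h2=7; 12 taken -> place at 6.
393 hashes to 12, h2=10; 12,9,6 taken -> place at 3.
764 hashes to 11; slot 11 is free -> place at 11.
519 hashes to 7; slot 7 is free -> place at 7.
Table: [—, 314, —, 393, —, 965, 666, 519, —, 691, —, 764, 640]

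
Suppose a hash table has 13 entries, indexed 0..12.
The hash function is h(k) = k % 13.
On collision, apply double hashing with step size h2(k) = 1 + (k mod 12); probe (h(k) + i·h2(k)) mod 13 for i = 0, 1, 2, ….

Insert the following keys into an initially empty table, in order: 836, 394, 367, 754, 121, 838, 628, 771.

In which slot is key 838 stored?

836: h=4 -> slot 4
394: h=4, h2=11, probe 4,2 -> slot 2
367: h=3 -> slot 3
754: h=0 -> slot 0
121: h=4, h2=2, probe 4,6 -> slot 6
838: h=6, h2=11, probe 6,4,2,0,11 -> slot 11
628: h=4, h2=5, probe 4,9 -> slot 9
771: h=4, h2=4, probe 4,8 -> slot 8
Table: [754, —, 394, 367, 836, —, 121, —, 771, 628, —, 838, —]

11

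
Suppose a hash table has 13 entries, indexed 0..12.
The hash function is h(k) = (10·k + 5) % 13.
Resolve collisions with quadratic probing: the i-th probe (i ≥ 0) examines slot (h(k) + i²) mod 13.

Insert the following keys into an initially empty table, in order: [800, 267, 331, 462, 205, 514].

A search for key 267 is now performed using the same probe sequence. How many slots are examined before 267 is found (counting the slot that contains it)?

800: h=10 -> slot 10
267: h=10, probe 10,11 -> slot 11
331: h=0 -> slot 0
462: h=10, probe 10,11,1 -> slot 1
205: h=1, probe 1,2 -> slot 2
514: h=10, probe 10,11,1,6 -> slot 6
Table: [331, 462, 205, -, -, -, 514, -, -, -, 800, 267, -]
Lookup 267: h=10, probe 10,11 → found at 11.

2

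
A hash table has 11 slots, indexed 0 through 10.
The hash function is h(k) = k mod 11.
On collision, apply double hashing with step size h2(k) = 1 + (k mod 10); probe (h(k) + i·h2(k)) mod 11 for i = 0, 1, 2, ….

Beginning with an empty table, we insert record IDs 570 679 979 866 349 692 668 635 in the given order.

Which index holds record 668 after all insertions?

6

Insert 570: h=9, slot 9 empty -> index 9.
Insert 679: h=8, slot 8 empty -> index 8.
Insert 979: h=0, slot 0 empty -> index 0.
Insert 866: h=8, h2=7, slot 8 occupied -> index 4.
Insert 349: h=8, h2=10, slot 8 occupied -> index 7.
Insert 692: h=10, slot 10 empty -> index 10.
Insert 668: h=8, h2=9, slot 8 occupied -> index 6.
Insert 635: h=8, h2=6, slot 8 occupied -> index 3.
Table: [979, —, —, 635, 866, —, 668, 349, 679, 570, 692]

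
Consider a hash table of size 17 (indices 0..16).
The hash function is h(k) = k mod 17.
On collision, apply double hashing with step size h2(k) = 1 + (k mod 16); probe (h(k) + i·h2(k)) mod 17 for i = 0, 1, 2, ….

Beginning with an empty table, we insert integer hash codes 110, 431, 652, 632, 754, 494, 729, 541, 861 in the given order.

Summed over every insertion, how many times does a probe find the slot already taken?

Insert 110: h=8, slot 8 empty -> index 8.
Insert 431: h=6, slot 6 empty -> index 6.
Insert 652: h=6, h2=13, slot 6 occupied -> index 2.
Insert 632: h=3, slot 3 empty -> index 3.
Insert 754: h=6, h2=3, slot 6 occupied -> index 9.
Insert 494: h=1, slot 1 empty -> index 1.
Insert 729: h=15, slot 15 empty -> index 15.
Insert 541: h=14, slot 14 empty -> index 14.
Insert 861: h=11, slot 11 empty -> index 11.
Table: [∅, 494, 652, 632, ∅, ∅, 431, ∅, 110, 754, ∅, 861, ∅, ∅, 541, 729, ∅]

2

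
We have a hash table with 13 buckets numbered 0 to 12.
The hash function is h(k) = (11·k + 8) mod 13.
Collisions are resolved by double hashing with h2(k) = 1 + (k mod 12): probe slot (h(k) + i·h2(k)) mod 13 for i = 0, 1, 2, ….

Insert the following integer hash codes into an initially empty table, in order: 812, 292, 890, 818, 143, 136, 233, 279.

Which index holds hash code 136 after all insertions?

6

812: h=9 → slot 9
292: h=9, h2=5, probe 9,1 → slot 1
890: h=9, h2=3, probe 9,12 → slot 12
818: h=10 → slot 10
143: h=8 → slot 8
136: h=9, h2=5, probe 9,1,6 → slot 6
233: h=10, h2=6, probe 10,3 → slot 3
279: h=9, h2=4, probe 9,0 → slot 0
Table: [279, 292, -, 233, -, -, 136, -, 143, 812, 818, -, 890]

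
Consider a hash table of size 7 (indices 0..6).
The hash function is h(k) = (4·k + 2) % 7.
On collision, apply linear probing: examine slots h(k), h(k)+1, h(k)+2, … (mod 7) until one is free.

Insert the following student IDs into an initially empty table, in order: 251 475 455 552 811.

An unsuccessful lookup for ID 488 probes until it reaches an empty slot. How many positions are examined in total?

3

251 hashes to 5; slot 5 is free → place at 5.
475 hashes to 5; 5 taken → place at 6.
455 hashes to 2; slot 2 is free → place at 2.
552 hashes to 5; 5,6 taken → place at 0.
811 hashes to 5; 5,6,0 taken → place at 1.
Table: [552, 811, 455, _, _, 251, 475]
Lookup 488: h=1, probe 1,2,3 → slot 3 empty, not found.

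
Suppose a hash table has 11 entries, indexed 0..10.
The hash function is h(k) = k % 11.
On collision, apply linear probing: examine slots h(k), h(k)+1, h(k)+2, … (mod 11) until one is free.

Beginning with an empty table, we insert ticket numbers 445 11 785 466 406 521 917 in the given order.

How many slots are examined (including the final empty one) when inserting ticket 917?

445 hashes to 5; slot 5 is free => place at 5.
11 hashes to 0; slot 0 is free => place at 0.
785 hashes to 4; slot 4 is free => place at 4.
466 hashes to 4; 4,5 taken => place at 6.
406 hashes to 10; slot 10 is free => place at 10.
521 hashes to 4; 4,5,6 taken => place at 7.
917 hashes to 4; 4,5,6,7 taken => place at 8.
Table: [11, ∅, ∅, ∅, 785, 445, 466, 521, 917, ∅, 406]

5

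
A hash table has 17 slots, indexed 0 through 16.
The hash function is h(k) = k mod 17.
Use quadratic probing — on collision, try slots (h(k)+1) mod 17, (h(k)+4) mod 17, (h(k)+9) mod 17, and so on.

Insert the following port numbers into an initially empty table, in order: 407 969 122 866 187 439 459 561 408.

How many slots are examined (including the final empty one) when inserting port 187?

407 hashes to 16; slot 16 is free → place at 16.
969 hashes to 0; slot 0 is free → place at 0.
122 hashes to 3; slot 3 is free → place at 3.
866 hashes to 16; 16,0,3 taken → place at 8.
187 hashes to 0; 0 taken → place at 1.
439 hashes to 14; slot 14 is free → place at 14.
459 hashes to 0; 0,1 taken → place at 4.
561 hashes to 0; 0,1,4 taken → place at 9.
408 hashes to 0; 0,1,4,9,16,8 taken → place at 2.
Table: [969, 187, 408, 122, 459, ∅, ∅, ∅, 866, 561, ∅, ∅, ∅, ∅, 439, ∅, 407]

2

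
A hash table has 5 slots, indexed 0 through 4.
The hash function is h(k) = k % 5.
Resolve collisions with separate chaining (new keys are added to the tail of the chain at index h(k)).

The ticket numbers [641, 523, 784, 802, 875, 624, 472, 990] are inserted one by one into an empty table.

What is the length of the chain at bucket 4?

Insert 641: h=1, bucket 1 empty → new chain.
Insert 523: h=3, bucket 3 empty → new chain.
Insert 784: h=4, bucket 4 empty → new chain.
Insert 802: h=2, bucket 2 empty → new chain.
Insert 875: h=0, bucket 0 empty → new chain.
Insert 624: h=4, bucket 4 nonempty → append to chain.
Insert 472: h=2, bucket 2 nonempty → append to chain.
Insert 990: h=0, bucket 0 nonempty → append to chain.
Final buckets:
0: 875 -> 990
1: 641
2: 802 -> 472
3: 523
4: 784 -> 624

2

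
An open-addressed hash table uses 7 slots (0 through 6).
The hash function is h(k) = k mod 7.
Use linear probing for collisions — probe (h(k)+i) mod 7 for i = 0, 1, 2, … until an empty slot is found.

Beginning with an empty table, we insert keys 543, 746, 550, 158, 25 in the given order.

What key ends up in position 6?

550

543 hashes to 4; slot 4 is free -> place at 4.
746 hashes to 4; 4 taken -> place at 5.
550 hashes to 4; 4,5 taken -> place at 6.
158 hashes to 4; 4,5,6 taken -> place at 0.
25 hashes to 4; 4,5,6,0 taken -> place at 1.
Table: [158, 25, _, _, 543, 746, 550]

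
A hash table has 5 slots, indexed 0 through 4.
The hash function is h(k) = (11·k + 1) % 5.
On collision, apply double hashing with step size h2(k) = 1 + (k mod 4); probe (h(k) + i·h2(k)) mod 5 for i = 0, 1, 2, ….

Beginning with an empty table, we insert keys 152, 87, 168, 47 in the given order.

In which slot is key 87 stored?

2

Insert 152: h=3, slot 3 empty => index 3.
Insert 87: h=3, h2=4, slot 3 occupied => index 2.
Insert 168: h=4, slot 4 empty => index 4.
Insert 47: h=3, h2=4, slots 3,2 occupied => index 1.
Table: [., 47, 87, 152, 168]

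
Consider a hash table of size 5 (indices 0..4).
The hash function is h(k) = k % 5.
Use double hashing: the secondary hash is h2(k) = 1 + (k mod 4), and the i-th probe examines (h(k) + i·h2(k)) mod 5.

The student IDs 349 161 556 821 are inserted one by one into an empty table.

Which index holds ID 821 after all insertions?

Insert 349: h=4, slot 4 empty → index 4.
Insert 161: h=1, slot 1 empty → index 1.
Insert 556: h=1, h2=1, slot 1 occupied → index 2.
Insert 821: h=1, h2=2, slot 1 occupied → index 3.
Table: [∅, 161, 556, 821, 349]

3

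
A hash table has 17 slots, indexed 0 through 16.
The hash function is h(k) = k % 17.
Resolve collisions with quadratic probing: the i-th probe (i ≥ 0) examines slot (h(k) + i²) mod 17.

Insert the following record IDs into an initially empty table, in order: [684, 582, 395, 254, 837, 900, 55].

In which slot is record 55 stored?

Insert 684: h=4, slot 4 empty -> index 4.
Insert 582: h=4, slot 4 occupied -> index 5.
Insert 395: h=4, slots 4,5 occupied -> index 8.
Insert 254: h=16, slot 16 empty -> index 16.
Insert 837: h=4, slots 4,5,8 occupied -> index 13.
Insert 900: h=16, slot 16 occupied -> index 0.
Insert 55: h=4, slots 4,5,8,13 occupied -> index 3.
Table: [900, _, _, 55, 684, 582, _, _, 395, _, _, _, _, 837, _, _, 254]

3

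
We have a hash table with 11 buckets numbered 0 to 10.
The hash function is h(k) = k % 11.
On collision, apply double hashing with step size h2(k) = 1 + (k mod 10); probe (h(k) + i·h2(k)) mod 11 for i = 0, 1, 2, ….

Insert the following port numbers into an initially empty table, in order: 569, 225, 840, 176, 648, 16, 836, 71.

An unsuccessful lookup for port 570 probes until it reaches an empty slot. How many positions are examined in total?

569: h=8 => slot 8
225: h=5 => slot 5
840: h=4 => slot 4
176: h=0 => slot 0
648: h=10 => slot 10
16: h=5, h2=7, probe 5,1 => slot 1
836: h=0, h2=7, probe 0,7 => slot 7
71: h=5, h2=2, probe 5,7,9 => slot 9
Table: [176, 16, -, -, 840, 225, -, 836, 569, 71, 648]
Lookup 570: h=9, h2=1, probe 9,10,0,1,2 → slot 2 empty, not found.

5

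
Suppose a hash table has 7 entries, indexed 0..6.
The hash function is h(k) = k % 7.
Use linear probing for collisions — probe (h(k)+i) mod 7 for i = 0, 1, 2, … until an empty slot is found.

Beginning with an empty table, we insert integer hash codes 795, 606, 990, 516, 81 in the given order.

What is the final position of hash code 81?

0

795 hashes to 4; slot 4 is free => place at 4.
606 hashes to 4; 4 taken => place at 5.
990 hashes to 3; slot 3 is free => place at 3.
516 hashes to 5; 5 taken => place at 6.
81 hashes to 4; 4,5,6 taken => place at 0.
Table: [81, —, —, 990, 795, 606, 516]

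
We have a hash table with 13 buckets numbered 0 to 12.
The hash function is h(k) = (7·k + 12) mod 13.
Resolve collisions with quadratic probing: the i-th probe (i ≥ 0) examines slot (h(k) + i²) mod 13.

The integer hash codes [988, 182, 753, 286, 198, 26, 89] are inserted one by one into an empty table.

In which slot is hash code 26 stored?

Insert 988: h=12, slot 12 empty -> index 12.
Insert 182: h=12, slot 12 occupied -> index 0.
Insert 753: h=5, slot 5 empty -> index 5.
Insert 286: h=12, slots 12,0 occupied -> index 3.
Insert 198: h=7, slot 7 empty -> index 7.
Insert 26: h=12, slots 12,0,3 occupied -> index 8.
Insert 89: h=11, slot 11 empty -> index 11.
Table: [182, ., ., 286, ., 753, ., 198, 26, ., ., 89, 988]

8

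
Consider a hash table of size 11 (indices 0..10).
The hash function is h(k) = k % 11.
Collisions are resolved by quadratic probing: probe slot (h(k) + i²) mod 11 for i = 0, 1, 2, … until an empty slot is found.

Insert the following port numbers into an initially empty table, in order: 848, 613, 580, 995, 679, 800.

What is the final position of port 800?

Insert 848: h=1, slot 1 empty => index 1.
Insert 613: h=8, slot 8 empty => index 8.
Insert 580: h=8, slot 8 occupied => index 9.
Insert 995: h=5, slot 5 empty => index 5.
Insert 679: h=8, slots 8,9,1 occupied => index 6.
Insert 800: h=8, slots 8,9,1,6 occupied => index 2.
Table: [_, 848, 800, _, _, 995, 679, _, 613, 580, _]

2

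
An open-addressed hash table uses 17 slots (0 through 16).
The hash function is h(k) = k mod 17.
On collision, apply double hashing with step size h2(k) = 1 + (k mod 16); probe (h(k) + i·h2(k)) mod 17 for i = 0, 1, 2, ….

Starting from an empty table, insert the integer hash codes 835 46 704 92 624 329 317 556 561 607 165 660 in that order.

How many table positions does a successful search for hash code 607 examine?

3

Insert 835: h=2, slot 2 empty → index 2.
Insert 46: h=12, slot 12 empty → index 12.
Insert 704: h=7, slot 7 empty → index 7.
Insert 92: h=7, h2=13, slot 7 occupied → index 3.
Insert 624: h=12, h2=1, slot 12 occupied → index 13.
Insert 329: h=6, slot 6 empty → index 6.
Insert 317: h=11, slot 11 empty → index 11.
Insert 556: h=12, h2=13, slot 12 occupied → index 8.
Insert 561: h=0, slot 0 empty → index 0.
Insert 607: h=12, h2=16, slots 12,11 occupied → index 10.
Insert 165: h=12, h2=6, slot 12 occupied → index 1.
Insert 660: h=14, slot 14 empty → index 14.
Table: [561, 165, 835, 92, ∅, ∅, 329, 704, 556, ∅, 607, 317, 46, 624, 660, ∅, ∅]
Lookup 607: h=12, h2=16, probe 12,11,10 → found at 10.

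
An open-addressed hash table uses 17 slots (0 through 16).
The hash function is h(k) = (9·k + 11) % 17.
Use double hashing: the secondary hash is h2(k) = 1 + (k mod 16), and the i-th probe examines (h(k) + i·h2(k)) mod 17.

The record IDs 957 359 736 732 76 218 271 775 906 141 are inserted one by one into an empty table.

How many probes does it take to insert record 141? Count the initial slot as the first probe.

4

957: h=5 → slot 5
359: h=12 → slot 12
736: h=5, h2=1, probe 5,6 → slot 6
732: h=3 → slot 3
76: h=15 → slot 15
218: h=1 → slot 1
271: h=2 → slot 2
775: h=16 → slot 16
906: h=5, h2=11, probe 5,16,10 → slot 10
141: h=5, h2=14, probe 5,2,16,13 → slot 13
Table: [-, 218, 271, 732, -, 957, 736, -, -, -, 906, -, 359, 141, -, 76, 775]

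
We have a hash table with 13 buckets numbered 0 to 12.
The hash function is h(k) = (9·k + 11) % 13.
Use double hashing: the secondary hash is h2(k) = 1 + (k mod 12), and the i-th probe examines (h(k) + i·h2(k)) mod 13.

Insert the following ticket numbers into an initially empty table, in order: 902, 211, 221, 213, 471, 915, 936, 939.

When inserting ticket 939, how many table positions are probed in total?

3

902 hashes to 4; slot 4 is free => place at 4.
211 hashes to 12; slot 12 is free => place at 12.
221 hashes to 11; slot 11 is free => place at 11.
213 hashes to 4, h2=10; 4 taken => place at 1.
471 hashes to 12, h2=4; 12 taken => place at 3.
915 hashes to 4, h2=4; 4 taken => place at 8.
936 hashes to 11, h2=1; 11,12 taken => place at 0.
939 hashes to 12, h2=4; 12,3 taken => place at 7.
Table: [936, 213, -, 471, 902, -, -, 939, 915, -, -, 221, 211]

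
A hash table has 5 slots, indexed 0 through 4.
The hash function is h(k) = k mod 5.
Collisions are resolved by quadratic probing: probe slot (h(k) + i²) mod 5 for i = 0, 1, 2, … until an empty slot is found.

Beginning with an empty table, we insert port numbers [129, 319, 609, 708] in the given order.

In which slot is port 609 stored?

3

Insert 129: h=4, slot 4 empty -> index 4.
Insert 319: h=4, slot 4 occupied -> index 0.
Insert 609: h=4, slots 4,0 occupied -> index 3.
Insert 708: h=3, slots 3,4 occupied -> index 2.
Table: [319, -, 708, 609, 129]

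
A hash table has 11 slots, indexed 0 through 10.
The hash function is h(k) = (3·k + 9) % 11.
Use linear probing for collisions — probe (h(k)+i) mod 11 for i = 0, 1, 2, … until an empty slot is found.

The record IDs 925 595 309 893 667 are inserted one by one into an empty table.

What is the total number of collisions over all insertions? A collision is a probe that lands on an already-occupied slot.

3

925: h=1 → slot 1
595: h=1, probe 1,2 → slot 2
309: h=1, probe 1,2,3 → slot 3
893: h=4 → slot 4
667: h=8 → slot 8
Table: [∅, 925, 595, 309, 893, ∅, ∅, ∅, 667, ∅, ∅]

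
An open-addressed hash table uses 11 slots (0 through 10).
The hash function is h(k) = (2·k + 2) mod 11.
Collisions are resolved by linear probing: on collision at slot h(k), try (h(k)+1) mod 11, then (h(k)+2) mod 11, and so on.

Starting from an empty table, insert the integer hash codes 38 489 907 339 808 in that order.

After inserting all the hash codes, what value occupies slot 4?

808

38: h=1 → slot 1
489: h=1, probe 1,2 → slot 2
907: h=1, probe 1,2,3 → slot 3
339: h=9 → slot 9
808: h=1, probe 1,2,3,4 → slot 4
Table: [-, 38, 489, 907, 808, -, -, -, -, 339, -]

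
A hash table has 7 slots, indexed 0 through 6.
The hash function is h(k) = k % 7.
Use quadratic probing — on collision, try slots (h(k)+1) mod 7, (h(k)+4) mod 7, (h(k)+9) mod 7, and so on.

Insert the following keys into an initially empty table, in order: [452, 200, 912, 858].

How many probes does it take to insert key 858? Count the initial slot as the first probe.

3

452 hashes to 4; slot 4 is free → place at 4.
200 hashes to 4; 4 taken → place at 5.
912 hashes to 2; slot 2 is free → place at 2.
858 hashes to 4; 4,5 taken → place at 1.
Table: [—, 858, 912, —, 452, 200, —]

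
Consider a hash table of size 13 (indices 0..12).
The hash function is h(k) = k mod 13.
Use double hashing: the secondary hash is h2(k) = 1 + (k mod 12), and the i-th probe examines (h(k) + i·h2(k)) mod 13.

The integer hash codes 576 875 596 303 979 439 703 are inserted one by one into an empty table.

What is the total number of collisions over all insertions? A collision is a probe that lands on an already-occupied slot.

3

576 hashes to 4; slot 4 is free -> place at 4.
875 hashes to 4, h2=12; 4 taken -> place at 3.
596 hashes to 11; slot 11 is free -> place at 11.
303 hashes to 4, h2=4; 4 taken -> place at 8.
979 hashes to 4, h2=8; 4 taken -> place at 12.
439 hashes to 10; slot 10 is free -> place at 10.
703 hashes to 1; slot 1 is free -> place at 1.
Table: [., 703, ., 875, 576, ., ., ., 303, ., 439, 596, 979]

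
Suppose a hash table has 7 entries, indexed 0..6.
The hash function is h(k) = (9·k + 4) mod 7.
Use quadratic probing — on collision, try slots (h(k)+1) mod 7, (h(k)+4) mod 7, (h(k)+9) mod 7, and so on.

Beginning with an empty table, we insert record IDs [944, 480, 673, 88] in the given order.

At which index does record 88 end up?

0

944: h=2 → slot 2
480: h=5 → slot 5
673: h=6 → slot 6
88: h=5, probe 5,6,2,0 → slot 0
Table: [88, ∅, 944, ∅, ∅, 480, 673]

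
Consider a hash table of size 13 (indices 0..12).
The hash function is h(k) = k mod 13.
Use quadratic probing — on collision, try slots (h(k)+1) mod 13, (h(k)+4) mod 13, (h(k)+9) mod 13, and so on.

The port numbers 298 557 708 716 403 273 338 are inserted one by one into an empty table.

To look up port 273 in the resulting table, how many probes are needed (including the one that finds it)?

3

298 hashes to 12; slot 12 is free → place at 12.
557 hashes to 11; slot 11 is free → place at 11.
708 hashes to 6; slot 6 is free → place at 6.
716 hashes to 1; slot 1 is free → place at 1.
403 hashes to 0; slot 0 is free → place at 0.
273 hashes to 0; 0,1 taken → place at 4.
338 hashes to 0; 0,1,4 taken → place at 9.
Table: [403, 716, ., ., 273, ., 708, ., ., 338, ., 557, 298]
Lookup 273: h=0, probe 0,1,4 → found at 4.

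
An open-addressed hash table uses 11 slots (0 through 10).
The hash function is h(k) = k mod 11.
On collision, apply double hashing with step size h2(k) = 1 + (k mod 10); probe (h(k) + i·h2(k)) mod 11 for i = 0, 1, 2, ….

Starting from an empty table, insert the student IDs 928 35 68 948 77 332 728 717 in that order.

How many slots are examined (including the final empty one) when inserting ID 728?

928 hashes to 4; slot 4 is free → place at 4.
35 hashes to 2; slot 2 is free → place at 2.
68 hashes to 2, h2=9; 2 taken → place at 0.
948 hashes to 2, h2=9; 2,0 taken → place at 9.
77 hashes to 0, h2=8; 0 taken → place at 8.
332 hashes to 2, h2=3; 2 taken → place at 5.
728 hashes to 2, h2=9; 2,0,9 taken → place at 7.
717 hashes to 2, h2=8; 2 taken → place at 10.
Table: [68, _, 35, _, 928, 332, _, 728, 77, 948, 717]

4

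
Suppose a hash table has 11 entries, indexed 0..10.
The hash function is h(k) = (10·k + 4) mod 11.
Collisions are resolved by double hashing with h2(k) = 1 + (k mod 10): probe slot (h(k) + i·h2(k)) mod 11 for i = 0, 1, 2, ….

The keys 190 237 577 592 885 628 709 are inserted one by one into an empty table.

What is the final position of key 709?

8

Insert 190: h=1, slot 1 empty → index 1.
Insert 237: h=9, slot 9 empty → index 9.
Insert 577: h=10, slot 10 empty → index 10.
Insert 592: h=6, slot 6 empty → index 6.
Insert 885: h=10, h2=6, slot 10 occupied → index 5.
Insert 628: h=3, slot 3 empty → index 3.
Insert 709: h=10, h2=10, slots 10,9 occupied → index 8.
Table: [., 190, ., 628, ., 885, 592, ., 709, 237, 577]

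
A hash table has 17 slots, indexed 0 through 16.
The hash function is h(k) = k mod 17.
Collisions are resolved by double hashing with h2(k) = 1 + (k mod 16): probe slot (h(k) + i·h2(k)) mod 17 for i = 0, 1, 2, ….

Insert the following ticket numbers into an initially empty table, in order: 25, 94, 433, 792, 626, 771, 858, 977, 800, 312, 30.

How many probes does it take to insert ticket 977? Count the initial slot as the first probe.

Insert 25: h=8, slot 8 empty → index 8.
Insert 94: h=9, slot 9 empty → index 9.
Insert 433: h=8, h2=2, slot 8 occupied → index 10.
Insert 792: h=10, h2=9, slot 10 occupied → index 2.
Insert 626: h=14, slot 14 empty → index 14.
Insert 771: h=6, slot 6 empty → index 6.
Insert 858: h=8, h2=11, slots 8,2 occupied → index 13.
Insert 977: h=8, h2=2, slots 8,10 occupied → index 12.
Insert 800: h=1, slot 1 empty → index 1.
Insert 312: h=6, h2=9, slot 6 occupied → index 15.
Insert 30: h=13, h2=15, slot 13 occupied → index 11.
Table: [., 800, 792, ., ., ., 771, ., 25, 94, 433, 30, 977, 858, 626, 312, .]

3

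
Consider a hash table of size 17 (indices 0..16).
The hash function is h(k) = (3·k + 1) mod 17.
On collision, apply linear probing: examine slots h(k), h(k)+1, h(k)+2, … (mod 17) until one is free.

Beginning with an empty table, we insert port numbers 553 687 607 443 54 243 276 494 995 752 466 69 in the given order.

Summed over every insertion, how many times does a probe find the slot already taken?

553 hashes to 11; slot 11 is free → place at 11.
687 hashes to 5; slot 5 is free → place at 5.
607 hashes to 3; slot 3 is free → place at 3.
443 hashes to 4; slot 4 is free → place at 4.
54 hashes to 10; slot 10 is free → place at 10.
243 hashes to 16; slot 16 is free → place at 16.
276 hashes to 13; slot 13 is free → place at 13.
494 hashes to 4; 4,5 taken → place at 6.
995 hashes to 11; 11 taken → place at 12.
752 hashes to 13; 13 taken → place at 14.
466 hashes to 5; 5,6 taken → place at 7.
69 hashes to 4; 4,5,6,7 taken → place at 8.
Table: [—, —, —, 607, 443, 687, 494, 466, 69, —, 54, 553, 995, 276, 752, —, 243]

10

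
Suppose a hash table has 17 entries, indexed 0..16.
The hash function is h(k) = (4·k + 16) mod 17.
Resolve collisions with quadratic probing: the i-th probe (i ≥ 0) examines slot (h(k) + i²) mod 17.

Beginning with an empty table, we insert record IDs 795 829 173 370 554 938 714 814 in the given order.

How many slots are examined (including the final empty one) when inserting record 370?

Insert 795: h=0, slot 0 empty → index 0.
Insert 829: h=0, slot 0 occupied → index 1.
Insert 173: h=11, slot 11 empty → index 11.
Insert 370: h=0, slots 0,1 occupied → index 4.
Insert 554: h=5, slot 5 empty → index 5.
Insert 938: h=11, slot 11 occupied → index 12.
Insert 714: h=16, slot 16 empty → index 16.
Insert 814: h=8, slot 8 empty → index 8.
Table: [795, 829, ., ., 370, 554, ., ., 814, ., ., 173, 938, ., ., ., 714]

3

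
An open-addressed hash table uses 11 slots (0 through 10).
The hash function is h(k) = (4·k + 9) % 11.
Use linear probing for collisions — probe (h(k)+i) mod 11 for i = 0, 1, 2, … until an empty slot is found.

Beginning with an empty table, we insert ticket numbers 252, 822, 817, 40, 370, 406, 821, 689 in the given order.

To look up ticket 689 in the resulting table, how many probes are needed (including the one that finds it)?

252 hashes to 5; slot 5 is free → place at 5.
822 hashes to 8; slot 8 is free → place at 8.
817 hashes to 10; slot 10 is free → place at 10.
40 hashes to 4; slot 4 is free → place at 4.
370 hashes to 4; 4,5 taken → place at 6.
406 hashes to 5; 5,6 taken → place at 7.
821 hashes to 4; 4,5,6,7,8 taken → place at 9.
689 hashes to 4; 4,5,6,7,8,9,10 taken → place at 0.
Table: [689, ∅, ∅, ∅, 40, 252, 370, 406, 822, 821, 817]
Lookup 689: h=4, probe 4,5,6,7,8,9,10,0 → found at 0.

8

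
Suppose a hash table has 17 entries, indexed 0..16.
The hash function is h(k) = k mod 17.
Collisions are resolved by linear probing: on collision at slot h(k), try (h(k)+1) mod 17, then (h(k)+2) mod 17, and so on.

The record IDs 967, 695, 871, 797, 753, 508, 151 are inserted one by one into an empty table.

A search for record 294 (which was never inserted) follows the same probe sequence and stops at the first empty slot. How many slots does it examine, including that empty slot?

967 hashes to 15; slot 15 is free → place at 15.
695 hashes to 15; 15 taken → place at 16.
871 hashes to 4; slot 4 is free → place at 4.
797 hashes to 15; 15,16 taken → place at 0.
753 hashes to 5; slot 5 is free → place at 5.
508 hashes to 15; 15,16,0 taken → place at 1.
151 hashes to 15; 15,16,0,1 taken → place at 2.
Table: [797, 508, 151, ., 871, 753, ., ., ., ., ., ., ., ., ., 967, 695]
Lookup 294: h=5, probe 5,6 → slot 6 empty, not found.

2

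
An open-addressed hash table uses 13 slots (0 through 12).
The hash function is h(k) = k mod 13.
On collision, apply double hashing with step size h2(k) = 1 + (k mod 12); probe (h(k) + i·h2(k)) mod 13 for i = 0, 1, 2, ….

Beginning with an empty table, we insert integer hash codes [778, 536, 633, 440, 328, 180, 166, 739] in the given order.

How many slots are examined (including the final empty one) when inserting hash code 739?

2

778 hashes to 11; slot 11 is free => place at 11.
536 hashes to 3; slot 3 is free => place at 3.
633 hashes to 9; slot 9 is free => place at 9.
440 hashes to 11, h2=9; 11 taken => place at 7.
328 hashes to 3, h2=5; 3 taken => place at 8.
180 hashes to 11, h2=1; 11 taken => place at 12.
166 hashes to 10; slot 10 is free => place at 10.
739 hashes to 11, h2=8; 11 taken => place at 6.
Table: [—, —, —, 536, —, —, 739, 440, 328, 633, 166, 778, 180]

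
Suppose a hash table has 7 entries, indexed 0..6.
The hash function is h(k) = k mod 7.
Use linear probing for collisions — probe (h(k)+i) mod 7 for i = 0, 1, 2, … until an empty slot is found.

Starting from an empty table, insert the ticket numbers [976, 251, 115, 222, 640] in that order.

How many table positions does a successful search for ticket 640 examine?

Insert 976: h=3, slot 3 empty -> index 3.
Insert 251: h=6, slot 6 empty -> index 6.
Insert 115: h=3, slot 3 occupied -> index 4.
Insert 222: h=5, slot 5 empty -> index 5.
Insert 640: h=3, slots 3,4,5,6 occupied -> index 0.
Table: [640, ., ., 976, 115, 222, 251]
Lookup 640: h=3, probe 3,4,5,6,0 → found at 0.

5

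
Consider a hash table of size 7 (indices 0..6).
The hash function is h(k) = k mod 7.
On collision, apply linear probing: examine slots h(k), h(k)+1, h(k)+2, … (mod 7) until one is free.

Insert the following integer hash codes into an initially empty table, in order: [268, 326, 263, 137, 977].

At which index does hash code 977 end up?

0

268: h=2 → slot 2
326: h=4 → slot 4
263: h=4, probe 4,5 → slot 5
137: h=4, probe 4,5,6 → slot 6
977: h=4, probe 4,5,6,0 → slot 0
Table: [977, -, 268, -, 326, 263, 137]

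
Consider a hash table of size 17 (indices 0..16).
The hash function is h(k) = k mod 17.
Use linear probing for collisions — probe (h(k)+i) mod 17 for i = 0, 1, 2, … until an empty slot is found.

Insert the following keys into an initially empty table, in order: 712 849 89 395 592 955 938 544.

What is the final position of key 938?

6

712: h=15 => slot 15
849: h=16 => slot 16
89: h=4 => slot 4
395: h=4, probe 4,5 => slot 5
592: h=14 => slot 14
955: h=3 => slot 3
938: h=3, probe 3,4,5,6 => slot 6
544: h=0 => slot 0
Table: [544, _, _, 955, 89, 395, 938, _, _, _, _, _, _, _, 592, 712, 849]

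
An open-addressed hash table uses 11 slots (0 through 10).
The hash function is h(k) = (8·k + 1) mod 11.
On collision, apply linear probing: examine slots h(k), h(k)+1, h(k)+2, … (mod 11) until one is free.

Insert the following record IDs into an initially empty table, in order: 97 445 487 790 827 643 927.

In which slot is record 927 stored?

97: h=7 => slot 7
445: h=8 => slot 8
487: h=3 => slot 3
790: h=7, probe 7,8,9 => slot 9
827: h=6 => slot 6
643: h=8, probe 8,9,10 => slot 10
927: h=3, probe 3,4 => slot 4
Table: [-, -, -, 487, 927, -, 827, 97, 445, 790, 643]

4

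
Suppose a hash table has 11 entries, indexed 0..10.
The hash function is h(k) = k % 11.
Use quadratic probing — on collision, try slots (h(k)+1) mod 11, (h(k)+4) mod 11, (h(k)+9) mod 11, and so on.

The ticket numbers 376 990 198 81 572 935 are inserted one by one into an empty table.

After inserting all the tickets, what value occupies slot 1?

376 hashes to 2; slot 2 is free -> place at 2.
990 hashes to 0; slot 0 is free -> place at 0.
198 hashes to 0; 0 taken -> place at 1.
81 hashes to 4; slot 4 is free -> place at 4.
572 hashes to 0; 0,1,4 taken -> place at 9.
935 hashes to 0; 0,1,4,9 taken -> place at 5.
Table: [990, 198, 376, _, 81, 935, _, _, _, 572, _]

198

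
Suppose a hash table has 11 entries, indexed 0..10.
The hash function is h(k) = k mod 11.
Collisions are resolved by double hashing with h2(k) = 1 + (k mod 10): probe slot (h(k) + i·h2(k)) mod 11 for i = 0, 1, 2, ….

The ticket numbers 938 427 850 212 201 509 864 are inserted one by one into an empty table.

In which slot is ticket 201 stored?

938: h=3 => slot 3
427: h=9 => slot 9
850: h=3, h2=1, probe 3,4 => slot 4
212: h=3, h2=3, probe 3,6 => slot 6
201: h=3, h2=2, probe 3,5 => slot 5
509: h=3, h2=10, probe 3,2 => slot 2
864: h=6, h2=5, probe 6,0 => slot 0
Table: [864, _, 509, 938, 850, 201, 212, _, _, 427, _]

5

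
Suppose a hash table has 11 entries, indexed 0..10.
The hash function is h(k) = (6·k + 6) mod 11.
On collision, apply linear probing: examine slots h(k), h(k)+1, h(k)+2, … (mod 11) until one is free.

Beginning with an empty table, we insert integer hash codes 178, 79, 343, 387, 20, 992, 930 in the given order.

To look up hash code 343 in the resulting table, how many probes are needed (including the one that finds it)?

Insert 178: h=7, slot 7 empty -> index 7.
Insert 79: h=7, slot 7 occupied -> index 8.
Insert 343: h=7, slots 7,8 occupied -> index 9.
Insert 387: h=7, slots 7,8,9 occupied -> index 10.
Insert 20: h=5, slot 5 empty -> index 5.
Insert 992: h=7, slots 7,8,9,10 occupied -> index 0.
Insert 930: h=9, slots 9,10,0 occupied -> index 1.
Table: [992, 930, —, —, —, 20, —, 178, 79, 343, 387]
Lookup 343: h=7, probe 7,8,9 → found at 9.

3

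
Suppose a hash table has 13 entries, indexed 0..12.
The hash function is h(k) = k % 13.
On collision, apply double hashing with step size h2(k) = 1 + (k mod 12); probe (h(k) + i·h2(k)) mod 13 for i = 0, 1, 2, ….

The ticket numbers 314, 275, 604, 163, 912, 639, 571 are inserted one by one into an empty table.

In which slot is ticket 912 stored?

3

Insert 314: h=2, slot 2 empty → index 2.
Insert 275: h=2, h2=12, slot 2 occupied → index 1.
Insert 604: h=6, slot 6 empty → index 6.
Insert 163: h=7, slot 7 empty → index 7.
Insert 912: h=2, h2=1, slot 2 occupied → index 3.
Insert 639: h=2, h2=4, slots 2,6 occupied → index 10.
Insert 571: h=12, slot 12 empty → index 12.
Table: [∅, 275, 314, 912, ∅, ∅, 604, 163, ∅, ∅, 639, ∅, 571]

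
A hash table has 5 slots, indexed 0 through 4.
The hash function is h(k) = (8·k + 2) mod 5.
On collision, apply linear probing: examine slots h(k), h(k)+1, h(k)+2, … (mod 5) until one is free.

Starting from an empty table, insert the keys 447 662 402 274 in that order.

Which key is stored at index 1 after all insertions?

274

447 hashes to 3; slot 3 is free -> place at 3.
662 hashes to 3; 3 taken -> place at 4.
402 hashes to 3; 3,4 taken -> place at 0.
274 hashes to 4; 4,0 taken -> place at 1.
Table: [402, 274, _, 447, 662]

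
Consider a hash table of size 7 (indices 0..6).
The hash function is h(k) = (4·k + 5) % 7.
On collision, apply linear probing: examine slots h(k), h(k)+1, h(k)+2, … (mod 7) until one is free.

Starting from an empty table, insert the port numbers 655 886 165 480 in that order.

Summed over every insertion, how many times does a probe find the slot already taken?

655 hashes to 0; slot 0 is free → place at 0.
886 hashes to 0; 0 taken → place at 1.
165 hashes to 0; 0,1 taken → place at 2.
480 hashes to 0; 0,1,2 taken → place at 3.
Table: [655, 886, 165, 480, ∅, ∅, ∅]

6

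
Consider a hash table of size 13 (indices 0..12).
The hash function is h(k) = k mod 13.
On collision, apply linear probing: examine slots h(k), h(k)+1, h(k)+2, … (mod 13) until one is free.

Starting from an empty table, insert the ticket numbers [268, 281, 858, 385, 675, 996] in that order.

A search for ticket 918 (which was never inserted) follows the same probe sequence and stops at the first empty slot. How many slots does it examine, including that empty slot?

7

268 hashes to 8; slot 8 is free => place at 8.
281 hashes to 8; 8 taken => place at 9.
858 hashes to 0; slot 0 is free => place at 0.
385 hashes to 8; 8,9 taken => place at 10.
675 hashes to 12; slot 12 is free => place at 12.
996 hashes to 8; 8,9,10 taken => place at 11.
Table: [858, ., ., ., ., ., ., ., 268, 281, 385, 996, 675]
Lookup 918: h=8, probe 8,9,10,11,12,0,1 → slot 1 empty, not found.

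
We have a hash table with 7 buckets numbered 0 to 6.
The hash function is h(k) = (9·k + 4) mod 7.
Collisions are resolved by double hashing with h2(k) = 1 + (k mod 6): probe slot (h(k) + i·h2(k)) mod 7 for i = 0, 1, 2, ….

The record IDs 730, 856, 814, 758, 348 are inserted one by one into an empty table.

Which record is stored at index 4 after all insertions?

730 hashes to 1; slot 1 is free => place at 1.
856 hashes to 1, h2=5; 1 taken => place at 6.
814 hashes to 1, h2=5; 1,6 taken => place at 4.
758 hashes to 1, h2=3; 1,4 taken => place at 0.
348 hashes to 0, h2=1; 0,1 taken => place at 2.
Table: [758, 730, 348, ∅, 814, ∅, 856]

814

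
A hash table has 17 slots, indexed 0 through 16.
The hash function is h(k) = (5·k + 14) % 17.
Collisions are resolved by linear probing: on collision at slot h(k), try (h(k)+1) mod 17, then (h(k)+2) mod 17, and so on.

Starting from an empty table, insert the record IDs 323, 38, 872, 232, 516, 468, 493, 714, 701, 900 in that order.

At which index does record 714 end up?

16

323 hashes to 14; slot 14 is free => place at 14.
38 hashes to 0; slot 0 is free => place at 0.
872 hashes to 5; slot 5 is free => place at 5.
232 hashes to 1; slot 1 is free => place at 1.
516 hashes to 10; slot 10 is free => place at 10.
468 hashes to 8; slot 8 is free => place at 8.
493 hashes to 14; 14 taken => place at 15.
714 hashes to 14; 14,15 taken => place at 16.
701 hashes to 0; 0,1 taken => place at 2.
900 hashes to 9; slot 9 is free => place at 9.
Table: [38, 232, 701, _, _, 872, _, _, 468, 900, 516, _, _, _, 323, 493, 714]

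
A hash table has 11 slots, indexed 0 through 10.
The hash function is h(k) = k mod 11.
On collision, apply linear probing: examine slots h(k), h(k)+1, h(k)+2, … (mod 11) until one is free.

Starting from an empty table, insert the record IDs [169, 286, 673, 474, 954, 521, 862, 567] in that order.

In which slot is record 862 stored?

6

169 hashes to 4; slot 4 is free => place at 4.
286 hashes to 0; slot 0 is free => place at 0.
673 hashes to 2; slot 2 is free => place at 2.
474 hashes to 1; slot 1 is free => place at 1.
954 hashes to 8; slot 8 is free => place at 8.
521 hashes to 4; 4 taken => place at 5.
862 hashes to 4; 4,5 taken => place at 6.
567 hashes to 6; 6 taken => place at 7.
Table: [286, 474, 673, ∅, 169, 521, 862, 567, 954, ∅, ∅]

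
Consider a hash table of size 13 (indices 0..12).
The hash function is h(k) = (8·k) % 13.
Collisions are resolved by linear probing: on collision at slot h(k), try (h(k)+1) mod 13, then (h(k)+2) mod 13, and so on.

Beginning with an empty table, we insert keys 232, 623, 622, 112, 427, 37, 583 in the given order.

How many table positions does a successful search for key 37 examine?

232: h=10 -> slot 10
623: h=5 -> slot 5
622: h=10, probe 10,11 -> slot 11
112: h=12 -> slot 12
427: h=10, probe 10,11,12,0 -> slot 0
37: h=10, probe 10,11,12,0,1 -> slot 1
583: h=10, probe 10,11,12,0,1,2 -> slot 2
Table: [427, 37, 583, _, _, 623, _, _, _, _, 232, 622, 112]
Lookup 37: h=10, probe 10,11,12,0,1 → found at 1.

5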